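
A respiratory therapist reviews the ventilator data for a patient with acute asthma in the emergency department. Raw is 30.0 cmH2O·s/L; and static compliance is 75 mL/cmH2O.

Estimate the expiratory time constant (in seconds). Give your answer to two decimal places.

2.25

τ = R × C = 30.0 × 75 mL/cmH2O = 30.0 × 0.075 L/cmH2O = 2.25 s.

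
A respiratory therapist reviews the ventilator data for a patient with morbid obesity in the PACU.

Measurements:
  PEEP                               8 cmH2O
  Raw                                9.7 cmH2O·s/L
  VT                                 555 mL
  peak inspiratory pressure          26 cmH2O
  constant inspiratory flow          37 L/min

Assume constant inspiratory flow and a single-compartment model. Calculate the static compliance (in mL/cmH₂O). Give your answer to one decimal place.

46.2

Flow: 37 L/min ÷ 60 = 0.6167 L/s.
Equation of motion (constant flow): PIP = Vt/C + R·V̇ + PEEP.
Vt/C = PIP − R·V̇ − PEEP = 26 − 9.7×0.6167 − 8 = 26 − 5.982 − 8 = 12.018 cmH2O.
C = Vt / 12.018 = 555 / 12.018 = 46.181 mL/cmH2O.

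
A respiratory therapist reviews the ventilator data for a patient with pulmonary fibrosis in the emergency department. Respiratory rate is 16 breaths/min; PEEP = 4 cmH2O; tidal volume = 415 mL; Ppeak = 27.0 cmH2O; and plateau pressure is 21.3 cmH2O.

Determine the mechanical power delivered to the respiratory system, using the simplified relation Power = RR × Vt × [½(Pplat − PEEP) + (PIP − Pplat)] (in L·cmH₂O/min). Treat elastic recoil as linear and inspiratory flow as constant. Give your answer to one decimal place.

95.3

Per-breath work = Vt × [½(Pplat−PEEP) + (PIP−Pplat)] = 0.415 × [0.5×17.3 + 5.7] = 0.415 × 14.35 = 5.955 L·cmH2O.
Power = 16 × 5.955 = 95.28 L·cmH2O/min.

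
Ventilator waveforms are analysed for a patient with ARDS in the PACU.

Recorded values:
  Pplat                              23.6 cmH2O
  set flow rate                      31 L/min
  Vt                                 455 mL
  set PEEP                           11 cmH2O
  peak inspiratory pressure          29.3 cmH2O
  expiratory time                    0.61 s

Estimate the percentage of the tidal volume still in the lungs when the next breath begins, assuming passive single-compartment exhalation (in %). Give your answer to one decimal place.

Flow: 31 L/min ÷ 60 = 0.5167 L/s.
R = (PIP − Pplat)/V̇ = (29.3 − 23.6) / 0.5167 = 5.7/0.5167 = 11.032 cmH2O·s/L.
C = Vt/(Pplat − PEEP) = 455.0 / (23.6 − 11) = 455.0/12.6 = 36.111 mL/cmH2O.
τ = R × C = 11.032 × 0.03611 L/cmH2O = 0.3984 s.
Fraction remaining at end-expiration = e^(−Te/τ) = e^(−0.61/0.3984) = 0.2163 → 21.63%.

21.6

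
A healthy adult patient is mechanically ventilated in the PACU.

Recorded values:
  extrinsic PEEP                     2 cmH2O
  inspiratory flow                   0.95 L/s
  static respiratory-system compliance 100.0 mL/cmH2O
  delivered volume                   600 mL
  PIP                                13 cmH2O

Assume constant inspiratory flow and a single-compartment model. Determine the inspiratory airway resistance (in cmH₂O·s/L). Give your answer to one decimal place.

5.3

Equation of motion (constant flow): PIP = Vt/C + R·V̇ + PEEP.
R·V̇ = PIP − Vt/C − PEEP = 13 − 600/100.0 − 2 = 13 − 6.0 − 2 = 5.0 cmH2O.
R = 5.0 / 0.95 = 5.263 cmH2O·s/L.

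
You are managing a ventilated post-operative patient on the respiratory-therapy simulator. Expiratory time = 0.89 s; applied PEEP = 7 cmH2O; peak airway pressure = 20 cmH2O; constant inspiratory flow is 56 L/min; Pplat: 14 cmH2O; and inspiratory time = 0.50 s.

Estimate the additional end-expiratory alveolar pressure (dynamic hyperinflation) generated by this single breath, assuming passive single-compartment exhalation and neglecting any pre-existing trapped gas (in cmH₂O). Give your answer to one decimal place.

0.9

Flow: 56 L/min ÷ 60 = 0.9333 L/s.
Vt = flow × Ti = 0.9333 L/s × 0.50 s × 1000 mL/L = 466.65 mL.
R = (PIP − Pplat)/V̇ = (20 − 14) / 0.9333 = 6.0/0.9333 = 6.429 cmH2O·s/L.
C = Vt/(Pplat − PEEP) = 466.65 / (14 − 7) = 466.65/7.0 = 66.664 mL/cmH2O.
τ = R × C = 6.429 × 0.06666 L/cmH2O = 0.4286 s.
Fraction remaining = e^(−Te/τ) = e^(−0.89/0.4286) = 0.1254; trapped volume = 466.65 × 0.1254 = 58.518 mL.
Additional alveolar pressure from trapping ≈ V_trapped / C = 58.518 / 66.664 = 0.8778 cmH2O.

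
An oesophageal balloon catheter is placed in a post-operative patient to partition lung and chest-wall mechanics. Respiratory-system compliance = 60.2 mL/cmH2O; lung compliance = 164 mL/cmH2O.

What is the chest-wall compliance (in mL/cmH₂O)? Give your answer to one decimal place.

1/Ccw = 1/Crs − 1/CL.
1/Ccw = 1/60.2 − 1/164 = 0.01051.
Ccw = 95.147 mL/cmH2O.

95.1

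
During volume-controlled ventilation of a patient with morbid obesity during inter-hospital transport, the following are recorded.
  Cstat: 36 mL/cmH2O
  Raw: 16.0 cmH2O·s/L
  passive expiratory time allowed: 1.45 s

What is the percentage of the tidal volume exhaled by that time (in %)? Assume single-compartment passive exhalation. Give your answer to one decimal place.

91.9

τ = R × C = 16.0 × 36 mL/cmH2O = 16.0 × 0.036 L/cmH2O = 0.576 s.
Passive exhalation: V(t)/V₀ = e^(−t/τ) = e^(−1.45/0.576) = 0.08067.
Fraction exhaled = 1 − 0.08067 = 0.9193 → 91.93%.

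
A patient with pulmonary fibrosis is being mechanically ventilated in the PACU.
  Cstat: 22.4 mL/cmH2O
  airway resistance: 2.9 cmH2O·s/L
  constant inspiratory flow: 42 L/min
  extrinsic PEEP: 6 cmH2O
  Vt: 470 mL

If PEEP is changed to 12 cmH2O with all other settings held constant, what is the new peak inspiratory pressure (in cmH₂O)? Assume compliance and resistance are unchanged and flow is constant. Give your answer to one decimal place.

Flow: 42 L/min ÷ 60 = 0.7 L/s.
PIP = Vt/C + R·V̇ + PEEP (constant-flow equation of motion).
Only the baseline term changes: ΔPIP = ΔPEEP = 12 − 6 = 6.0 cmH2O.
Original PIP = 470/22.4 + 2.9×0.7 + 6 = 29.012 cmH2O; new PIP = 29.012 + (6.0) = 35.012 cmH2O.

35.0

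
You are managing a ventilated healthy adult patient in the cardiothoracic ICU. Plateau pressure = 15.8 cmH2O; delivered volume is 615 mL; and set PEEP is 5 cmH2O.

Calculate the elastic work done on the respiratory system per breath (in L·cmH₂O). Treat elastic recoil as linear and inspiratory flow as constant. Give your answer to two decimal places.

3.32

Elastic work ≈ ½ × (Pplat − PEEP) × Vt = 0.5 × (15.8 − 5) × 0.615 L = 0.5 × 10.8 × 0.615 = 3.321 L·cmH2O.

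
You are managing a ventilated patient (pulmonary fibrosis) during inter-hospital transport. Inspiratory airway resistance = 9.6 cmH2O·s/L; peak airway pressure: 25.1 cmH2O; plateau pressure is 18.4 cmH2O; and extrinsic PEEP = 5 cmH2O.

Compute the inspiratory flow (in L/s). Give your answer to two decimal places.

flow = (PIP − Pplat) / Raw = 6.7 / 9.6 = 0.6979 L/s.

0.70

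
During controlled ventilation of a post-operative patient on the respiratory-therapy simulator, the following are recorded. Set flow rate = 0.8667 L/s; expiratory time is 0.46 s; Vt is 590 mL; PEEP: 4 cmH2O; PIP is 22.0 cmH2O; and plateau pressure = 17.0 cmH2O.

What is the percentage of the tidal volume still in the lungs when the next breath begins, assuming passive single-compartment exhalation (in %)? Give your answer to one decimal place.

R = (PIP − Pplat)/V̇ = (22.0 − 17.0) / 0.8667 = 5.0/0.8667 = 5.769 cmH2O·s/L.
C = Vt/(Pplat − PEEP) = 590.0 / (17.0 − 4) = 590.0/13.0 = 45.385 mL/cmH2O.
τ = R × C = 5.769 × 0.04539 L/cmH2O = 0.2619 s.
Fraction remaining at end-expiration = e^(−Te/τ) = e^(−0.46/0.2619) = 0.1727 → 17.27%.

17.3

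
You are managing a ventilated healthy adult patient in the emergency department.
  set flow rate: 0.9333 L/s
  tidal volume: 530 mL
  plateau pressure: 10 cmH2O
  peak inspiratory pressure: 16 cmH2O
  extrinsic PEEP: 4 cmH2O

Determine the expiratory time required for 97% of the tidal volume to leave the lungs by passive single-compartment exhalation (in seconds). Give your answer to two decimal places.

R = (PIP − Pplat)/V̇ = (16 − 10) / 0.9333 = 6.0/0.9333 = 6.429 cmH2O·s/L.
C = Vt/(Pplat − PEEP) = 530.0 / (10 − 4) = 530.0/6.0 = 88.333 mL/cmH2O.
τ = R × C = 6.429 × 0.08833 L/cmH2O = 0.5679 s.
t = −τ·ln(1 − 0.97) = −0.5679·ln(0.03) = 1.991 s.

1.99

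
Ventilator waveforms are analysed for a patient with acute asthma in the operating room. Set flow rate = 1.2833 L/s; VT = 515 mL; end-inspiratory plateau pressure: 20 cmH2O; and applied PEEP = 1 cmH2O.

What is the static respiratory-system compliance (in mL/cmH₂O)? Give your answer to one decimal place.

27.1

Cstat = Vt / (Pplat − PEEP) = 515 / (20 − 1) = 515 / 19.0 = 27.105 mL/cmH2O.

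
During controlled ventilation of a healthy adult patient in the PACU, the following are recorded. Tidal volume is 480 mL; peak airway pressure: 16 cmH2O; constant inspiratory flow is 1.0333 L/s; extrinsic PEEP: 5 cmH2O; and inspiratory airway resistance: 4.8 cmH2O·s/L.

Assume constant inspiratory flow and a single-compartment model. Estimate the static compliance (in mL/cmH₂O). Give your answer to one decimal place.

Equation of motion (constant flow): PIP = Vt/C + R·V̇ + PEEP.
Vt/C = PIP − R·V̇ − PEEP = 16 − 4.8×1.0333 − 5 = 16 − 4.96 − 5 = 6.04 cmH2O.
C = Vt / 6.04 = 480 / 6.04 = 79.47 mL/cmH2O.

79.5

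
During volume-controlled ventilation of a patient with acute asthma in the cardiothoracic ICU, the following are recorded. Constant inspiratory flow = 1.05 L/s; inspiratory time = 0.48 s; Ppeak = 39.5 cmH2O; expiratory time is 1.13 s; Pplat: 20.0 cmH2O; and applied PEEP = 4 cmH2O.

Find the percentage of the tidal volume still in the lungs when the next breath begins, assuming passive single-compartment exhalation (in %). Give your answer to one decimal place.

Vt = flow × Ti = 1.05 L/s × 0.48 s × 1000 mL/L = 504.0 mL.
R = (PIP − Pplat)/V̇ = (39.5 − 20.0) / 1.05 = 19.5/1.05 = 18.571 cmH2O·s/L.
C = Vt/(Pplat − PEEP) = 504.0 / (20.0 − 4) = 504.0/16.0 = 31.5 mL/cmH2O.
τ = R × C = 18.571 × 0.0315 L/cmH2O = 0.585 s.
Fraction remaining at end-expiration = e^(−Te/τ) = e^(−1.13/0.585) = 0.1449 → 14.49%.

14.5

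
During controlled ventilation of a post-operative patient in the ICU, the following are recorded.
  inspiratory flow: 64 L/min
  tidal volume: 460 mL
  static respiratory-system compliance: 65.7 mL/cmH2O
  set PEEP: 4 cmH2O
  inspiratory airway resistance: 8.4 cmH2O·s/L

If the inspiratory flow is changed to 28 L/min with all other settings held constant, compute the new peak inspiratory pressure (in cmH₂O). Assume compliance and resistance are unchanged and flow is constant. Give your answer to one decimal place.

Flow: 64 L/min ÷ 60 = 1.0667 L/s.
New flow: 28 L/min ÷ 60 = 0.4667 L/s.
PIP = Vt/C + R·V̇ + PEEP (constant-flow equation of motion).
Only the resistive term changes: ΔPIP = R × ΔV̇ = 8.4 × (0.4667 − 1.0667) = 8.4 × -0.6 = -5.04 cmH2O.
Original PIP = 460/65.7 + 8.4×1.0667 + 4 = 19.962 cmH2O; new PIP = 19.962 + (-5.04) = 14.922 cmH2O.

14.9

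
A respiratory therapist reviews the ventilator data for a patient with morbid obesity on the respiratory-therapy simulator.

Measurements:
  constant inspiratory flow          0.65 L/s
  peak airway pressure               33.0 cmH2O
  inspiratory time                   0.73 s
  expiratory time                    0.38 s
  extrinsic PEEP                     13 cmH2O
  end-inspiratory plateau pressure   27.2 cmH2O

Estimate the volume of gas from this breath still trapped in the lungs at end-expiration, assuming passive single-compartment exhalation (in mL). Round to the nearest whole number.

Vt = flow × Ti = 0.65 L/s × 0.73 s × 1000 mL/L = 474.5 mL.
R = (PIP − Pplat)/V̇ = (33.0 − 27.2) / 0.65 = 5.8/0.65 = 8.923 cmH2O·s/L.
C = Vt/(Pplat − PEEP) = 474.5 / (27.2 − 13) = 474.5/14.2 = 33.415 mL/cmH2O.
τ = R × C = 8.923 × 0.03342 L/cmH2O = 0.2982 s.
Fraction remaining = e^(−Te/τ) = e^(−0.38/0.2982) = 0.2796.
Trapped volume = 474.5 × 0.2796 = 132.67 mL.

133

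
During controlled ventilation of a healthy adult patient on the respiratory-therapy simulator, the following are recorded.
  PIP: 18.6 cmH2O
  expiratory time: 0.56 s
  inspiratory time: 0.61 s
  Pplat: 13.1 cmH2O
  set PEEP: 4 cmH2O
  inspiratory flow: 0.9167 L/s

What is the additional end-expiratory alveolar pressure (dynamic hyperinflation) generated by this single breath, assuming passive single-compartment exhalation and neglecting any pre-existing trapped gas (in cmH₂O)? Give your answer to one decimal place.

2.0

Vt = flow × Ti = 0.9167 L/s × 0.61 s × 1000 mL/L = 559.19 mL.
R = (PIP − Pplat)/V̇ = (18.6 − 13.1) / 0.9167 = 5.5/0.9167 = 6.0 cmH2O·s/L.
C = Vt/(Pplat − PEEP) = 559.19 / (13.1 − 4) = 559.19/9.1 = 61.449 mL/cmH2O.
τ = R × C = 6.0 × 0.06145 L/cmH2O = 0.3687 s.
Fraction remaining = e^(−Te/τ) = e^(−0.56/0.3687) = 0.219; trapped volume = 559.19 × 0.219 = 122.46 mL.
Additional alveolar pressure from trapping ≈ V_trapped / C = 122.46 / 61.449 = 1.993 cmH2O.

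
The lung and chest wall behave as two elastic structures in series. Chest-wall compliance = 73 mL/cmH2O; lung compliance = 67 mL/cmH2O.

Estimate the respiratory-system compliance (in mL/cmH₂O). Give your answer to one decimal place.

Lung and chest wall are elastances in series: 1/Crs = 1/CL + 1/Ccw.
1/Crs = 1/67 + 1/73 = 0.02862.
Crs = 34.941 mL/cmH2O.

34.9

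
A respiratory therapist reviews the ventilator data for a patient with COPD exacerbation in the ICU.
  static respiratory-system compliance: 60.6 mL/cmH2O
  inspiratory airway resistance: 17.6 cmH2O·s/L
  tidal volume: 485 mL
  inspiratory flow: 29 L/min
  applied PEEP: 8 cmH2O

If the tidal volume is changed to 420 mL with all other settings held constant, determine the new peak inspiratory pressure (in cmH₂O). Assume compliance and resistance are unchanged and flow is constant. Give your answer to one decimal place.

23.4

Flow: 29 L/min ÷ 60 = 0.4833 L/s.
PIP = Vt/C + R·V̇ + PEEP (constant-flow equation of motion).
Only the elastic term changes: ΔPIP = ΔVt / C = (420 − 485) / 60.6 = -1.073 cmH2O.
Original PIP = 485/60.6 + 17.6×0.4833 + 8 = 24.509 cmH2O; new PIP = 24.509 + (-1.073) = 23.436 cmH2O.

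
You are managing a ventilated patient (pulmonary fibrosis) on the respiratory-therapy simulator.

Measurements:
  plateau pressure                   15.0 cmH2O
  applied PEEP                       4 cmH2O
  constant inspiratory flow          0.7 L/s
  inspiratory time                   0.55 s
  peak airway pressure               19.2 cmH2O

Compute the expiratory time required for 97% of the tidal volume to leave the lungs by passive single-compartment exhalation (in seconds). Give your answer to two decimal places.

Vt = flow × Ti = 0.7 L/s × 0.55 s × 1000 mL/L = 385.0 mL.
R = (PIP − Pplat)/V̇ = (19.2 − 15.0) / 0.7 = 4.2/0.7 = 6.0 cmH2O·s/L.
C = Vt/(Pplat − PEEP) = 385.0 / (15.0 − 4) = 385.0/11.0 = 35.0 mL/cmH2O.
τ = R × C = 6.0 × 0.035 L/cmH2O = 0.21 s.
t = −τ·ln(1 − 0.97) = −0.21·ln(0.03) = 0.7364 s.

0.74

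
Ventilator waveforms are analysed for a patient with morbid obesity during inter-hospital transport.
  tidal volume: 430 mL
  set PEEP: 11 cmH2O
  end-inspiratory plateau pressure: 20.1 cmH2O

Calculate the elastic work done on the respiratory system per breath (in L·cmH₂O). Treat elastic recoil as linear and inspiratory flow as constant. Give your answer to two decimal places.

Elastic work ≈ ½ × (Pplat − PEEP) × Vt = 0.5 × (20.1 − 11) × 0.430 L = 0.5 × 9.1 × 0.430 = 1.957 L·cmH2O.

1.96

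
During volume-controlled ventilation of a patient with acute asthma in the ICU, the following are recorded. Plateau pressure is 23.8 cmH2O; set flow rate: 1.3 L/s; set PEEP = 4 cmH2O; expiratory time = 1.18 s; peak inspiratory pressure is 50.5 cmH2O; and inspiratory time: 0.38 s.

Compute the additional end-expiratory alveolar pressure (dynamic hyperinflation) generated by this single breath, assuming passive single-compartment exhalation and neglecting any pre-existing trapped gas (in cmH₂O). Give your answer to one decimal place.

Vt = flow × Ti = 1.3 L/s × 0.38 s × 1000 mL/L = 494.0 mL.
R = (PIP − Pplat)/V̇ = (50.5 − 23.8) / 1.3 = 26.7/1.3 = 20.538 cmH2O·s/L.
C = Vt/(Pplat − PEEP) = 494.0 / (23.8 − 4) = 494.0/19.8 = 24.949 mL/cmH2O.
τ = R × C = 20.538 × 0.02495 L/cmH2O = 0.5124 s.
Fraction remaining = e^(−Te/τ) = e^(−1.18/0.5124) = 0.09997; trapped volume = 494.0 × 0.09997 = 49.385 mL.
Additional alveolar pressure from trapping ≈ V_trapped / C = 49.385 / 24.949 = 1.979 cmH2O.

2.0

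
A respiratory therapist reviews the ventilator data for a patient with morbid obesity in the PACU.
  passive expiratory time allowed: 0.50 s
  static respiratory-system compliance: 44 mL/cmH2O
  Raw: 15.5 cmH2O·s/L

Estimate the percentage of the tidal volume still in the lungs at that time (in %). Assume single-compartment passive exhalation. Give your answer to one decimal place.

48.0

τ = R × C = 15.5 × 44 mL/cmH2O = 15.5 × 0.044 L/cmH2O = 0.682 s.
Passive exhalation: V(t)/V₀ = e^(−t/τ) = e^(−0.50/0.682) = 0.4804.
Fraction remaining = 0.4804 → 48.04%.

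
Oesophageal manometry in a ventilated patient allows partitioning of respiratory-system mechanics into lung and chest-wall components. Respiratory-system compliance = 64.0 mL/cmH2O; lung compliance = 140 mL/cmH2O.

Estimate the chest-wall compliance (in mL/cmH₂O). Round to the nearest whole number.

1/Ccw = 1/Crs − 1/CL.
1/Ccw = 1/64.0 − 1/140 = 0.008482.
Ccw = 117.9 mL/cmH2O.

118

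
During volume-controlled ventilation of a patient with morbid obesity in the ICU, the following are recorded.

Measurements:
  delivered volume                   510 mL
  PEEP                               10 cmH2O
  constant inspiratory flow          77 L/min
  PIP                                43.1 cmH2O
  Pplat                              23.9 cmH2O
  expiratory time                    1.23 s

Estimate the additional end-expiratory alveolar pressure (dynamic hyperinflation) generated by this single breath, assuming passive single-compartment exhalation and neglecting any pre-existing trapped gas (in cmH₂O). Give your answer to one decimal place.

1.5

Flow: 77 L/min ÷ 60 = 1.2833 L/s.
R = (PIP − Pplat)/V̇ = (43.1 − 23.9) / 1.2833 = 19.2/1.2833 = 14.961 cmH2O·s/L.
C = Vt/(Pplat − PEEP) = 510.0 / (23.9 − 10) = 510.0/13.9 = 36.691 mL/cmH2O.
τ = R × C = 14.961 × 0.03669 L/cmH2O = 0.5489 s.
Fraction remaining = e^(−Te/τ) = e^(−1.23/0.5489) = 0.1064; trapped volume = 510.0 × 0.1064 = 54.264 mL.
Additional alveolar pressure from trapping ≈ V_trapped / C = 54.264 / 36.691 = 1.479 cmH2O.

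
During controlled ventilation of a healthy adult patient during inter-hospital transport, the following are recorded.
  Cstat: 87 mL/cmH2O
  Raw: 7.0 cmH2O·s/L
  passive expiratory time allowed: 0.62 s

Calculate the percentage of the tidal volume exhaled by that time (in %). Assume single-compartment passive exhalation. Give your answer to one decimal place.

63.9

τ = R × C = 7.0 × 87 mL/cmH2O = 7.0 × 0.087 L/cmH2O = 0.609 s.
Passive exhalation: V(t)/V₀ = e^(−t/τ) = e^(−0.62/0.609) = 0.3613.
Fraction exhaled = 1 − 0.3613 = 0.6387 → 63.87%.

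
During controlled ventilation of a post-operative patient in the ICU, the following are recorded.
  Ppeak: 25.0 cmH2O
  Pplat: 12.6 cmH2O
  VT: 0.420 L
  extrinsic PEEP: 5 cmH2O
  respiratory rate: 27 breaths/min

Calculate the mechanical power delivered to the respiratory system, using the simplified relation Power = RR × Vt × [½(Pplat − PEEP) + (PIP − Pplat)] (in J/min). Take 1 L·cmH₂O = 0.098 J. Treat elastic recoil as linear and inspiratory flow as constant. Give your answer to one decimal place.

Per-breath work = Vt × [½(Pplat−PEEP) + (PIP−Pplat)] = 0.420 × [0.5×7.6 + 12.4] = 0.420 × 16.2 = 6.804 L·cmH2O.
Power = 27 × 6.804 = 183.71 L·cmH2O/min.
× 0.098 J/(L·cmH2O) → 18.004 J/min.

18.0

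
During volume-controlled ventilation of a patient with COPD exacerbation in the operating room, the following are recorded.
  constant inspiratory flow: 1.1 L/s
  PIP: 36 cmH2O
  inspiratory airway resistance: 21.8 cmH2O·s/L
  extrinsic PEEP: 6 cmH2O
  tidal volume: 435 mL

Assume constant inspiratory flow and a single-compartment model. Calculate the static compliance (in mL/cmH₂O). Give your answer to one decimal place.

72.3

Equation of motion (constant flow): PIP = Vt/C + R·V̇ + PEEP.
Vt/C = PIP − R·V̇ − PEEP = 36 − 21.8×1.1 − 6 = 36 − 23.98 − 6 = 6.02 cmH2O.
C = Vt / 6.02 = 435 / 6.02 = 72.259 mL/cmH2O.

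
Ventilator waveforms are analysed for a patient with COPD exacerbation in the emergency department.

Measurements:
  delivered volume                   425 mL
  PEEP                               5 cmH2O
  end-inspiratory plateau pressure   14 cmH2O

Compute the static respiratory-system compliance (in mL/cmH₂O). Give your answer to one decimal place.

47.2

Cstat = Vt / (Pplat − PEEP) = 425 / (14 − 5) = 425 / 9.0 = 47.222 mL/cmH2O.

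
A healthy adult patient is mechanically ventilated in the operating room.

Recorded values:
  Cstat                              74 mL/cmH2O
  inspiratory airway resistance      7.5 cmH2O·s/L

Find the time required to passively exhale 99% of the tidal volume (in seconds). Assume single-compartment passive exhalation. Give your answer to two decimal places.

2.56

τ = R × C = 7.5 × 74 mL/cmH2O = 7.5 × 0.074 L/cmH2O = 0.555 s.
Exhaled fraction f = 1 − e^(−t/τ) → t = −τ·ln(1 − f) = −0.555·ln(0.01) = 2.556 s.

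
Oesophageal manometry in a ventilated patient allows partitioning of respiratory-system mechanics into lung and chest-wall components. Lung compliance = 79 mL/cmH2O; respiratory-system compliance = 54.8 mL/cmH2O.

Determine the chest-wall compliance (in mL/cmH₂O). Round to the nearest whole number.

179

1/Ccw = 1/Crs − 1/CL.
1/Ccw = 1/54.8 − 1/79 = 0.00559.
Ccw = 178.89 mL/cmH2O.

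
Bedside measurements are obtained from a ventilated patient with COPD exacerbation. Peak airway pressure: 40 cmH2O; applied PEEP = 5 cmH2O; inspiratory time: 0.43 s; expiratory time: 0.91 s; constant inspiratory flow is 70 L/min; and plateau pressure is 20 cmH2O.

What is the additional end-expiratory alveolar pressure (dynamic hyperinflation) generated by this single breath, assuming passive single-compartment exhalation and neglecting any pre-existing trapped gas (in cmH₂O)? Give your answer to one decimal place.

3.1

Flow: 70 L/min ÷ 60 = 1.1667 L/s.
Vt = flow × Ti = 1.1667 L/s × 0.43 s × 1000 mL/L = 501.68 mL.
R = (PIP − Pplat)/V̇ = (40 − 20) / 1.1667 = 20.0/1.1667 = 17.142 cmH2O·s/L.
C = Vt/(Pplat − PEEP) = 501.68 / (20 − 5) = 501.68/15.0 = 33.445 mL/cmH2O.
τ = R × C = 17.142 × 0.03345 L/cmH2O = 0.5734 s.
Fraction remaining = e^(−Te/τ) = e^(−0.91/0.5734) = 0.2045; trapped volume = 501.68 × 0.2045 = 102.59 mL.
Additional alveolar pressure from trapping ≈ V_trapped / C = 102.59 / 33.445 = 3.067 cmH2O.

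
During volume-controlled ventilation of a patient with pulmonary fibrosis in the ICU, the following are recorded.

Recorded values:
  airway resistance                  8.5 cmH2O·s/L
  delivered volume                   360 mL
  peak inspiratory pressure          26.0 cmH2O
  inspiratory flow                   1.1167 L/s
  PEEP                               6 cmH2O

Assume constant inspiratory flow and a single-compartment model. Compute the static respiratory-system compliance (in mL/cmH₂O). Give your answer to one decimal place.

34.3

Equation of motion (constant flow): PIP = Vt/C + R·V̇ + PEEP.
Vt/C = PIP − R·V̇ − PEEP = 26.0 − 8.5×1.1167 − 6 = 26.0 − 9.492 − 6 = 10.508 cmH2O.
C = Vt / 10.508 = 360 / 10.508 = 34.26 mL/cmH2O.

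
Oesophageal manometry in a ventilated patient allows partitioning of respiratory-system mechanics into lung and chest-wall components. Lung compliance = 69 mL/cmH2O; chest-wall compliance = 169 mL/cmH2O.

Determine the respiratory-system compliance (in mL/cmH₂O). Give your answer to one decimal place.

Lung and chest wall are elastances in series: 1/Crs = 1/CL + 1/Ccw.
1/Crs = 1/69 + 1/169 = 0.02041.
Crs = 48.996 mL/cmH2O.

49.0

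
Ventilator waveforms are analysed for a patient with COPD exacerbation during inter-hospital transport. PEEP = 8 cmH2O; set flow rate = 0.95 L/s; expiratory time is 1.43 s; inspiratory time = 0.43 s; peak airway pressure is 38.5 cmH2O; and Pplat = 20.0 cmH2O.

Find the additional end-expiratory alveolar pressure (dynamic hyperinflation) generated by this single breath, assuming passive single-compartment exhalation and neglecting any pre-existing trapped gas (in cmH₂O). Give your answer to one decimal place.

Vt = flow × Ti = 0.95 L/s × 0.43 s × 1000 mL/L = 408.5 mL.
R = (PIP − Pplat)/V̇ = (38.5 − 20.0) / 0.95 = 18.5/0.95 = 19.474 cmH2O·s/L.
C = Vt/(Pplat − PEEP) = 408.5 / (20.0 − 8) = 408.5/12.0 = 34.042 mL/cmH2O.
τ = R × C = 19.474 × 0.03404 L/cmH2O = 0.6629 s.
Fraction remaining = e^(−Te/τ) = e^(−1.43/0.6629) = 0.1156; trapped volume = 408.5 × 0.1156 = 47.223 mL.
Additional alveolar pressure from trapping ≈ V_trapped / C = 47.223 / 34.042 = 1.387 cmH2O.

1.4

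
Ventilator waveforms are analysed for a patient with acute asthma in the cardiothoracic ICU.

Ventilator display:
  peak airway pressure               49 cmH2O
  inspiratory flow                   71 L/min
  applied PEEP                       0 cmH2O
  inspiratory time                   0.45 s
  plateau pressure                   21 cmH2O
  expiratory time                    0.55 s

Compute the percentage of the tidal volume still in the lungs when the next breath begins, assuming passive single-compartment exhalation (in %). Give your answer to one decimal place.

40.0

Flow: 71 L/min ÷ 60 = 1.1833 L/s.
Vt = flow × Ti = 1.1833 L/s × 0.45 s × 1000 mL/L = 532.49 mL.
R = (PIP − Pplat)/V̇ = (49 − 21) / 1.1833 = 28.0/1.1833 = 23.663 cmH2O·s/L.
C = Vt/(Pplat − PEEP) = 532.49 / (21 − 0) = 532.49/21.0 = 25.357 mL/cmH2O.
τ = R × C = 23.663 × 0.02536 L/cmH2O = 0.6001 s.
Fraction remaining at end-expiration = e^(−Te/τ) = e^(−0.55/0.6001) = 0.3999 → 39.99%.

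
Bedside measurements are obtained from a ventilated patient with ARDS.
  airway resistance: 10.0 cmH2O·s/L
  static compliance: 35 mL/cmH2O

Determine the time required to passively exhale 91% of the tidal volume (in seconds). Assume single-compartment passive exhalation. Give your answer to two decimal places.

0.84

τ = R × C = 10.0 × 35 mL/cmH2O = 10.0 × 0.035 L/cmH2O = 0.35 s.
Exhaled fraction f = 1 − e^(−t/τ) → t = −τ·ln(1 − f) = −0.35·ln(0.09) = 0.8428 s.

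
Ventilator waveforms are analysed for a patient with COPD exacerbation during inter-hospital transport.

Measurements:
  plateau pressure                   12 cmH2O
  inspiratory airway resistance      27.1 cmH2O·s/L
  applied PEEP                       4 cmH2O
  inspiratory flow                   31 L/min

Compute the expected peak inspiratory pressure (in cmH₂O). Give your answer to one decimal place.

26.0

Flow: 31 L/min ÷ 60 = 0.5167 L/s.
PIP = Pplat + Raw × flow = 12 + 27.1 × 0.5167 = 12 + 14.003 = 26.003 cmH2O.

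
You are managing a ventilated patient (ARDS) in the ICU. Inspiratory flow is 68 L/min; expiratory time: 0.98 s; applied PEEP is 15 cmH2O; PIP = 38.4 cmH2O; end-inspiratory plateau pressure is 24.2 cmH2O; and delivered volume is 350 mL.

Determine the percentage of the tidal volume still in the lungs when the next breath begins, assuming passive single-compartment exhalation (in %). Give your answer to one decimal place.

12.8

Flow: 68 L/min ÷ 60 = 1.1333 L/s.
R = (PIP − Pplat)/V̇ = (38.4 − 24.2) / 1.1333 = 14.2/1.1333 = 12.53 cmH2O·s/L.
C = Vt/(Pplat − PEEP) = 350.0 / (24.2 − 15) = 350.0/9.2 = 38.043 mL/cmH2O.
τ = R × C = 12.53 × 0.03804 L/cmH2O = 0.4766 s.
Fraction remaining at end-expiration = e^(−Te/τ) = e^(−0.98/0.4766) = 0.1279 → 12.79%.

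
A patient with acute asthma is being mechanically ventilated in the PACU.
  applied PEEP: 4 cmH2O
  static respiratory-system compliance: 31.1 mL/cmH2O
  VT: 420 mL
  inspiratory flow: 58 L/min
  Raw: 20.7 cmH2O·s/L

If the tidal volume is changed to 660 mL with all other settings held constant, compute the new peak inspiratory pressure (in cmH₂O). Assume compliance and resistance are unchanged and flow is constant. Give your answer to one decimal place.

Flow: 58 L/min ÷ 60 = 0.9667 L/s.
PIP = Vt/C + R·V̇ + PEEP (constant-flow equation of motion).
Only the elastic term changes: ΔPIP = ΔVt / C = (660 − 420) / 31.1 = 7.717 cmH2O.
Original PIP = 420/31.1 + 20.7×0.9667 + 4 = 37.516 cmH2O; new PIP = 37.516 + (7.717) = 45.233 cmH2O.

45.2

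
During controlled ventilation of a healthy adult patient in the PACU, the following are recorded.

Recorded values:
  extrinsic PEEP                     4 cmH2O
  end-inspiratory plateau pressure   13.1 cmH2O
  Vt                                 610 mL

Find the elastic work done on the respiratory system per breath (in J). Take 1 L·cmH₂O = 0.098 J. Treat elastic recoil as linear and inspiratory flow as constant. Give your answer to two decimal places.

Elastic work ≈ ½ × (Pplat − PEEP) × Vt = 0.5 × (13.1 − 4) × 0.610 L = 0.5 × 9.1 × 0.610 = 2.776 L·cmH2O.
× 0.098 J/(L·cmH2O) → 0.272 J.

0.27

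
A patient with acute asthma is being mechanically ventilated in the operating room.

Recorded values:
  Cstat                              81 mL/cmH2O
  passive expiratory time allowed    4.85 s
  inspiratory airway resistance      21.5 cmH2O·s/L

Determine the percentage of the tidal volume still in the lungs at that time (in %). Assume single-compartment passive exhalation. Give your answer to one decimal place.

τ = R × C = 21.5 × 81 mL/cmH2O = 21.5 × 0.081 L/cmH2O = 1.742 s.
Passive exhalation: V(t)/V₀ = e^(−t/τ) = e^(−4.85/1.742) = 0.06178.
Fraction remaining = 0.06178 → 6.178%.

6.2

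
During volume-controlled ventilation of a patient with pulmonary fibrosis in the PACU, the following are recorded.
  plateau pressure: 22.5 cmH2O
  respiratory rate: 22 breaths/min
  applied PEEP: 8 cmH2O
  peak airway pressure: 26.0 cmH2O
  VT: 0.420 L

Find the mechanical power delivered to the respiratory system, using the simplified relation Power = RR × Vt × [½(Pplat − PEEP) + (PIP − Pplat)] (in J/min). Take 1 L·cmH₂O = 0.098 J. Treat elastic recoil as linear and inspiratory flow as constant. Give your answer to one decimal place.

Per-breath work = Vt × [½(Pplat−PEEP) + (PIP−Pplat)] = 0.420 × [0.5×14.5 + 3.5] = 0.420 × 10.75 = 4.515 L·cmH2O.
Power = 22 × 4.515 = 99.33 L·cmH2O/min.
× 0.098 J/(L·cmH2O) → 9.734 J/min.

9.7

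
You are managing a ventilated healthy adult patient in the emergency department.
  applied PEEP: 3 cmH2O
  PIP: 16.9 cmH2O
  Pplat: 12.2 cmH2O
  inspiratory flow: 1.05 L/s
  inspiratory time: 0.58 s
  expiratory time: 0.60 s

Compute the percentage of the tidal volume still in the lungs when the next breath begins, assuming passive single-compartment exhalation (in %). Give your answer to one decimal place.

13.2

Vt = flow × Ti = 1.05 L/s × 0.58 s × 1000 mL/L = 609.0 mL.
R = (PIP − Pplat)/V̇ = (16.9 − 12.2) / 1.05 = 4.7/1.05 = 4.476 cmH2O·s/L.
C = Vt/(Pplat − PEEP) = 609.0 / (12.2 − 3) = 609.0/9.2 = 66.196 mL/cmH2O.
τ = R × C = 4.476 × 0.0662 L/cmH2O = 0.2963 s.
Fraction remaining at end-expiration = e^(−Te/τ) = e^(−0.60/0.2963) = 0.132 → 13.2%.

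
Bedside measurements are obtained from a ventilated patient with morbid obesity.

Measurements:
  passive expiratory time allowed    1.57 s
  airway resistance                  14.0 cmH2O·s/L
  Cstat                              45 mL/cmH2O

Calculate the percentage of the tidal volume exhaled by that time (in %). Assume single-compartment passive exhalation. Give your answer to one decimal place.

τ = R × C = 14.0 × 45 mL/cmH2O = 14.0 × 0.045 L/cmH2O = 0.63 s.
Passive exhalation: V(t)/V₀ = e^(−t/τ) = e^(−1.57/0.63) = 0.08274.
Fraction exhaled = 1 − 0.08274 = 0.9173 → 91.73%.

91.7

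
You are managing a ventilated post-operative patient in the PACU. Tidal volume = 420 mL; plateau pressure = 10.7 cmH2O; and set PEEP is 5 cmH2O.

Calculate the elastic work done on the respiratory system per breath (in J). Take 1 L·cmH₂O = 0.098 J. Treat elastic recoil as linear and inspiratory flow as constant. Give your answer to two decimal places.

0.12

Elastic work ≈ ½ × (Pplat − PEEP) × Vt = 0.5 × (10.7 − 5) × 0.420 L = 0.5 × 5.7 × 0.420 = 1.197 L·cmH2O.
× 0.098 J/(L·cmH2O) → 0.1173 J.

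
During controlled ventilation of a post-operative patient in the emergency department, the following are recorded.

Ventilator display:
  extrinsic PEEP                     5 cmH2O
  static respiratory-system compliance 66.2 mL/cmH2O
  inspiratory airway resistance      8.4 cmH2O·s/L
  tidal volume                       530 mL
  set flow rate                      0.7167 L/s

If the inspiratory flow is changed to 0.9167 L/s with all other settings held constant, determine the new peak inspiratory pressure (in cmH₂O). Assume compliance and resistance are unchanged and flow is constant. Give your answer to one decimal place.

PIP = Vt/C + R·V̇ + PEEP (constant-flow equation of motion).
Only the resistive term changes: ΔPIP = R × ΔV̇ = 8.4 × (0.9167 − 0.7167) = 8.4 × 0.2 = 1.68 cmH2O.
Original PIP = 530/66.2 + 8.4×0.7167 + 5 = 19.026 cmH2O; new PIP = 19.026 + (1.68) = 20.706 cmH2O.

20.7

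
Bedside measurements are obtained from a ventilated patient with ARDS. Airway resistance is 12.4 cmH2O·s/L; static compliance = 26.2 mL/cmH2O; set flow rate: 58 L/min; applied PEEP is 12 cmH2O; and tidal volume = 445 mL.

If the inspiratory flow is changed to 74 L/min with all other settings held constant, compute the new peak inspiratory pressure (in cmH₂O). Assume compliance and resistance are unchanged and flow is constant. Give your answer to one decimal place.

44.3

Flow: 58 L/min ÷ 60 = 0.9667 L/s.
New flow: 74 L/min ÷ 60 = 1.2333 L/s.
PIP = Vt/C + R·V̇ + PEEP (constant-flow equation of motion).
Only the resistive term changes: ΔPIP = R × ΔV̇ = 12.4 × (1.2333 − 0.9667) = 12.4 × 0.2666 = 3.306 cmH2O.
Original PIP = 445/26.2 + 12.4×0.9667 + 12 = 40.972 cmH2O; new PIP = 40.972 + (3.306) = 44.278 cmH2O.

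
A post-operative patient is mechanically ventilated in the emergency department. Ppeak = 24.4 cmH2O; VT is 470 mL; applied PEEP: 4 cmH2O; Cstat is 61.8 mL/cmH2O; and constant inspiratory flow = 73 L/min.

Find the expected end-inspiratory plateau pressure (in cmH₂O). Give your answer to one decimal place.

Pplat = PEEP + Vt / Cstat = 4 + 470 / 61.8 = 4 + 7.605 = 11.605 cmH2O.

11.6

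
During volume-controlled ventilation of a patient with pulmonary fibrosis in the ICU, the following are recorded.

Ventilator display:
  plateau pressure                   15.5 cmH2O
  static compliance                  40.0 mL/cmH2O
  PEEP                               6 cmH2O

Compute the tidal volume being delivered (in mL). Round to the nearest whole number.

Vt = Cstat × (Pplat − PEEP) = 40.0 × (15.5 − 6) = 40.0 × 9.5 = 380.0 mL.

380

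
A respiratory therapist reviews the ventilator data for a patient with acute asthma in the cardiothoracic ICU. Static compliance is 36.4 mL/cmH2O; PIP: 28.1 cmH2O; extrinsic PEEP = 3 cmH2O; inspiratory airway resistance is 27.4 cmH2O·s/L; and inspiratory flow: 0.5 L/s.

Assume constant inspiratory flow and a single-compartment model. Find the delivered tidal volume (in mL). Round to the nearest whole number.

415

Equation of motion (constant flow): PIP = Vt/C + R·V̇ + PEEP.
Vt/C = PIP − R·V̇ − PEEP = 28.1 − 13.7 − 3 = 11.4 cmH2O.
Vt = C × 11.4 = 36.4 × 11.4 = 414.96 mL.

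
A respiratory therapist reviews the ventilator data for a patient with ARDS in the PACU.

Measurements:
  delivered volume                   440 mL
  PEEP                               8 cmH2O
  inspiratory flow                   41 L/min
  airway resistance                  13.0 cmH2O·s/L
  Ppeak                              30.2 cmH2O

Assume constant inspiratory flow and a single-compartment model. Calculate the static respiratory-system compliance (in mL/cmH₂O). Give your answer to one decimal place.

33.0

Flow: 41 L/min ÷ 60 = 0.6833 L/s.
Equation of motion (constant flow): PIP = Vt/C + R·V̇ + PEEP.
Vt/C = PIP − R·V̇ − PEEP = 30.2 − 13.0×0.6833 − 8 = 30.2 − 8.883 − 8 = 13.317 cmH2O.
C = Vt / 13.317 = 440 / 13.317 = 33.04 mL/cmH2O.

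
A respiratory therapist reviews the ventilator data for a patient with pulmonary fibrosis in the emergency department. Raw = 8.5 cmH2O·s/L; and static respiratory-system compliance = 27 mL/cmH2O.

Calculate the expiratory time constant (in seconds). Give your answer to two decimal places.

τ = R × C = 8.5 × 27 mL/cmH2O = 8.5 × 0.027 L/cmH2O = 0.2295 s.

0.23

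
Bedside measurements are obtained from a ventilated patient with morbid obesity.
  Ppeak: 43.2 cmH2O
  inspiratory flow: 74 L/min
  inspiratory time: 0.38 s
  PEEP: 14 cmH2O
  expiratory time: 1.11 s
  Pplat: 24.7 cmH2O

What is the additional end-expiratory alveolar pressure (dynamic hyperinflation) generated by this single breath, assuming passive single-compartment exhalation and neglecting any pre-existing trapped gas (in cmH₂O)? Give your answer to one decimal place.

Flow: 74 L/min ÷ 60 = 1.2333 L/s.
Vt = flow × Ti = 1.2333 L/s × 0.38 s × 1000 mL/L = 468.65 mL.
R = (PIP − Pplat)/V̇ = (43.2 − 24.7) / 1.2333 = 18.5/1.2333 = 15.0 cmH2O·s/L.
C = Vt/(Pplat − PEEP) = 468.65 / (24.7 − 14) = 468.65/10.7 = 43.799 mL/cmH2O.
τ = R × C = 15.0 × 0.0438 L/cmH2O = 0.657 s.
Fraction remaining = e^(−Te/τ) = e^(−1.11/0.657) = 0.1846; trapped volume = 468.65 × 0.1846 = 86.513 mL.
Additional alveolar pressure from trapping ≈ V_trapped / C = 86.513 / 43.799 = 1.975 cmH2O.

2.0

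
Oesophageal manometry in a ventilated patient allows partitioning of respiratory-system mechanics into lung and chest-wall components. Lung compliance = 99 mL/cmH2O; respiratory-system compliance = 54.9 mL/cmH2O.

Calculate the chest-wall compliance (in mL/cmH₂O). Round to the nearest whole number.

123

1/Ccw = 1/Crs − 1/CL.
1/Ccw = 1/54.9 − 1/99 = 0.008114.
Ccw = 123.24 mL/cmH2O.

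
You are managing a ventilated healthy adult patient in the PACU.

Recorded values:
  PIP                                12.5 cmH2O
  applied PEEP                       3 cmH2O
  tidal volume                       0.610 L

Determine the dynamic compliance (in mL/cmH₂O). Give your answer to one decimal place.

Dynamic compliance = Vt / (PIP − PEEP) = 610 / (12.5 − 3) = 610 / 9.5 = 64.211 mL/cmH2O.

64.2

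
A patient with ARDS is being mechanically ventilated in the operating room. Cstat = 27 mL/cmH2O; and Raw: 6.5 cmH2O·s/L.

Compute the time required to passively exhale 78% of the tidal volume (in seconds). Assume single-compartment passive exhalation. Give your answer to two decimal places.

0.27

τ = R × C = 6.5 × 27 mL/cmH2O = 6.5 × 0.027 L/cmH2O = 0.1755 s.
Exhaled fraction f = 1 − e^(−t/τ) → t = −τ·ln(1 − f) = −0.1755·ln(0.22) = 0.2657 s.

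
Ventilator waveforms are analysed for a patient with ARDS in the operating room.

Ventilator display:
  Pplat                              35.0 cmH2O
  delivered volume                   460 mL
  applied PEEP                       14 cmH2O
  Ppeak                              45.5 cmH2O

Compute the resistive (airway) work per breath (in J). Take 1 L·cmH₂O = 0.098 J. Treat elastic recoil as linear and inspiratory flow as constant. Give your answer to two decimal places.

With constant inspiratory flow the resistive pressure is constant at PIP − Pplat = 45.5 − 35.0 = 10.5 cmH2O, so resistive work = 10.5 × 0.460 = 4.83 L·cmH2O.
× 0.098 J/(L·cmH2O) → 0.4733 J.

0.47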